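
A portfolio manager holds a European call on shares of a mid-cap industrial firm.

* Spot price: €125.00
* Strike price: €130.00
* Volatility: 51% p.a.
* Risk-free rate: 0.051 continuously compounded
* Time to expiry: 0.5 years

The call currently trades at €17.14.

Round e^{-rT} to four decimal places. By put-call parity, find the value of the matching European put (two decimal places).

e^(−rT) = e^(−0.051·0.5) = 0.9748
Put-call parity: C − P = S − K·e^(−rT) = 125 − 130·0.9748 = 125 − 126.7240 = -1.7240
P = C − (C − P) = 17.14 − (-1.7240) = 18.8640

€18.86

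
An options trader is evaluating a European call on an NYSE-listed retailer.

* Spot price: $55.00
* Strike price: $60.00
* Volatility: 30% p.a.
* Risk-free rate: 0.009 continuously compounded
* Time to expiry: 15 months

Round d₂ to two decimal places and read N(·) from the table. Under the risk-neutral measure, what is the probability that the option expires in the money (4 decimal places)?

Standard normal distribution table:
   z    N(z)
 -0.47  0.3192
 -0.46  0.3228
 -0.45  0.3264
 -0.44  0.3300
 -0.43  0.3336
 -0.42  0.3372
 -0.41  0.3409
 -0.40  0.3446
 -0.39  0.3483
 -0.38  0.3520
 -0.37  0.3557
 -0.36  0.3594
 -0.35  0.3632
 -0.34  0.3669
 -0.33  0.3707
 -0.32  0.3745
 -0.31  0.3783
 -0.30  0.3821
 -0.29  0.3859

0.3483

σ√T = 0.3·√1.25 = 0.3354
d₁ = [ln(55/60) + (0.009 + 0.3²/2)·1.25] / 0.3354 = [-0.0870 + 0.0675] / 0.3354 = -0.0582 ⇒ -0.06
d₂ = d₁ − σ√T = -0.0582 − 0.3354 = -0.3936 ⇒ -0.39
Pr(exercise) under Q = N(d₂) = 0.3483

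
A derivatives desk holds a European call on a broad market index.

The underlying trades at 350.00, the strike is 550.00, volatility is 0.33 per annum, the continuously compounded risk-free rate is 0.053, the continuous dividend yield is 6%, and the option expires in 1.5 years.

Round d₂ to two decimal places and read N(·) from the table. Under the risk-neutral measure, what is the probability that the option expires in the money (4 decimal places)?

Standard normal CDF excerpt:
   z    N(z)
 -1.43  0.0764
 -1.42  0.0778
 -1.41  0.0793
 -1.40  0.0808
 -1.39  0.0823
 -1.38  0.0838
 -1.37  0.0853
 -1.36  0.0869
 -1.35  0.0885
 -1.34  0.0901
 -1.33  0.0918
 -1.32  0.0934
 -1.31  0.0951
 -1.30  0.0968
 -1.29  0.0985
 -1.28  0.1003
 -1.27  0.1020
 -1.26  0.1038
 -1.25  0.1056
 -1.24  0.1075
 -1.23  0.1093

σ√T = 0.33 × 1.2247 = 0.4042
ln(S/K) + (r − q + σ²/2)T = ln(350/550) + (0.053 − 0.06 + 0.33²/2)·1.5 = -0.4520 + 0.0712 = -0.3808
d₁ = -0.3808 / 0.4042 = -0.9422 → -0.94
d₂ = d₁ − σ√T = -0.9422 − 0.4042 = -1.3464 → -1.35
Risk-neutral Pr[S_T > K] = N(d₂) = N(-1.35) = 0.0885

0.0885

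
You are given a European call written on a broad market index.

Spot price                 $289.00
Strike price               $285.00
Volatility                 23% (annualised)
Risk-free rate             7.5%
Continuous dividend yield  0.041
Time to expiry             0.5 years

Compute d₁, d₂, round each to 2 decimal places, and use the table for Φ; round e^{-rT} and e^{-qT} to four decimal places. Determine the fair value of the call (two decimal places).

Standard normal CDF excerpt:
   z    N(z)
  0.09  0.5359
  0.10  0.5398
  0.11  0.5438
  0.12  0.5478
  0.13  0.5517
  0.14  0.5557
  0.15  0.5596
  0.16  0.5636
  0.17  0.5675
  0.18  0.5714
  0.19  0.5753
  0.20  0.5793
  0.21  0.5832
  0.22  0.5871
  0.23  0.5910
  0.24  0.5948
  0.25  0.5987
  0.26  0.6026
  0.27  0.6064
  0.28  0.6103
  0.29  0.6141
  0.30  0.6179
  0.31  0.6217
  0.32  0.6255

T = 0.5;  σ√T = 0.1626
ln(S/K) + (r − q + σ²/2)T = ln(289/285) + (0.075 − 0.041 + 0.23²/2)·0.5 = 0.0139 + 0.0302 = 0.0442
d₁ = 0.0442 / 0.1626 = 0.2715 ⇒ 0.27
d₂ = d₁ − σ√T = 0.2715 − 0.1626 = 0.1089 ⇒ 0.11
exp(−qT) = exp(−0.041·0.5) = 0.9797;  exp(−rT) = exp(−0.075·0.5) = 0.9632
C = 289·0.9797·N(0.27) − 285·0.9632·N(0.11) = 289·0.9797·0.6064 − 285·0.9632·0.5438 = 171.6920 − 149.2796 = 22.4124

$22.41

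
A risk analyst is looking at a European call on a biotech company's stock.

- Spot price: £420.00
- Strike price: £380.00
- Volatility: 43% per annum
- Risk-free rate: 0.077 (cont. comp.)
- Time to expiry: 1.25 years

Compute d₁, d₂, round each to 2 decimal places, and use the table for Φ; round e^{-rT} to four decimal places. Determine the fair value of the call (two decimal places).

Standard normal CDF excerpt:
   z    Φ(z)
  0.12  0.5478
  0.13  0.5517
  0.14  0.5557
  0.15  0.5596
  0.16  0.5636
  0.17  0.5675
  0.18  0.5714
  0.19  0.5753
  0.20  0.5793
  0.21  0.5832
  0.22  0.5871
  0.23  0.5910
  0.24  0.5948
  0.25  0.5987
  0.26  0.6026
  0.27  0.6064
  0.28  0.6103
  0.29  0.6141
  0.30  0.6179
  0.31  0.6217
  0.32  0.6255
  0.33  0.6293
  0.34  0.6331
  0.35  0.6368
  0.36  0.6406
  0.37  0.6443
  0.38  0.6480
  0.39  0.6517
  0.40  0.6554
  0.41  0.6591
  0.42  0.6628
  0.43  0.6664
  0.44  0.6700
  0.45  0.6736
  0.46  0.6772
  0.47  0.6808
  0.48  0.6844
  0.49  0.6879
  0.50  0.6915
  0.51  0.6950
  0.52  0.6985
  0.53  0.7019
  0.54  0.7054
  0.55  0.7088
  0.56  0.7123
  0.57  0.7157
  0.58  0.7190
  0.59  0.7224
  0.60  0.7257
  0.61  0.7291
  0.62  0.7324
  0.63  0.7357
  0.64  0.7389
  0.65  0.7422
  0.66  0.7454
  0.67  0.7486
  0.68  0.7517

£115.87

T = 1.25;  σ√T = 0.4808
ln(S/K) + (r + σ²/2)T = ln(420/380) + (0.077 + 0.43²/2)·1.25 = 0.1001 + 0.2118 = 0.3119
d₁ = 0.3119 / 0.4808 = 0.6488 which rounds to 0.65
d₂ = d₁ − σ√T = 0.6488 − 0.4808 = 0.1680 which rounds to 0.17
exp(−rT) = exp(−0.077·1.25) = 0.9082
N(d₁) = N(0.65) = 0.7422;  N(d₂) = N(0.17) = 0.5675
C = 420·0.7422 − 380·0.9082·0.5675 = 311.7240 − 195.8533 = 115.8707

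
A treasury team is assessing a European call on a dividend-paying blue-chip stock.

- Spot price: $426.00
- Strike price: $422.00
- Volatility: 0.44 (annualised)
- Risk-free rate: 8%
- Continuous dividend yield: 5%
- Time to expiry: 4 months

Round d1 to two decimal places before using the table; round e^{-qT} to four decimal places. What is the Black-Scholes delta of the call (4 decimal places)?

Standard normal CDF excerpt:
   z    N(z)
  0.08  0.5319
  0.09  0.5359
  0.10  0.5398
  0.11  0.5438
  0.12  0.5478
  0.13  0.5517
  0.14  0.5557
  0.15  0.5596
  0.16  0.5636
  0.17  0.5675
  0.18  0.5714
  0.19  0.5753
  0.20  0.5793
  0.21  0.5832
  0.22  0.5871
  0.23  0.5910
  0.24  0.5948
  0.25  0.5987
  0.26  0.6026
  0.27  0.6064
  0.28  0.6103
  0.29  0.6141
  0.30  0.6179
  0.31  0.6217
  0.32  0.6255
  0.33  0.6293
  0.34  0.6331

σ√T = 0.44 × 0.5774 = 0.2540
d₁ = [ln(426/422) + (0.08 − 0.05 + ½·0.44²)·0.3333] / (σ√T) = (0.0094 + 0.0423) / 0.2540 = 0.2035 which rounds to 0.20
N(d₁) = N(0.20) = 0.5793
Δ_call = e^(−qT)·N(d₁) = 0.9835·0.5793 = 0.5697

0.5697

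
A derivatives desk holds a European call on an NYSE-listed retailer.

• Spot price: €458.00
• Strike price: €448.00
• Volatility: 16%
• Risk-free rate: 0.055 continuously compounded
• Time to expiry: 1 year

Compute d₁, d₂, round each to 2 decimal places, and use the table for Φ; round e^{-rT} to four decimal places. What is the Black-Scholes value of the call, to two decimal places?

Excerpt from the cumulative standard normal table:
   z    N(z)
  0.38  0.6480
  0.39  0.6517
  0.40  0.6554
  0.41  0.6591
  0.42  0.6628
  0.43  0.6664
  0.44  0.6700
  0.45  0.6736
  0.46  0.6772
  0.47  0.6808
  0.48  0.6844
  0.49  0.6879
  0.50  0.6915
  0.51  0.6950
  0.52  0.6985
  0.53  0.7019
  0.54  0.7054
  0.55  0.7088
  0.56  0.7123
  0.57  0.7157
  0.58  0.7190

σ√T = 0.16 × 1.0000 = 0.1600
ln(S/K) + (r + σ²/2)T = ln(458/448) + (0.055 + 0.16²/2)·1 = 0.0221 + 0.0678 = 0.0899
d₁ = 0.0899 / 0.1600 = 0.5617 ⇒ 0.56
d₂ = d₁ − σ√T = 0.5617 − 0.1600 = 0.4017 ⇒ 0.40
e^(−rT) = e^(−0.055·1) = 0.9465
C = 458·N(0.56) − 448·0.9465·N(0.40) = 458·0.7123 − 448·0.9465·0.6554 = 326.2334 − 277.9106 = 48.3228

€48.32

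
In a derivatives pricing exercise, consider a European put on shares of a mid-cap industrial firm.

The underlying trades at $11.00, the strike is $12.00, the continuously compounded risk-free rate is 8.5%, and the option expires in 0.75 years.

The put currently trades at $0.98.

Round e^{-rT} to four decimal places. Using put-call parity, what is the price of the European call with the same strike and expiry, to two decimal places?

exp(−rT) = exp(−0.085·0.75) = 0.9382
Put-call parity: C − P = S − K·e^(−rT) = 11 − 12·0.9382 = 11 − 11.2584 = -0.2584
C = P + (C − P) = 0.98 + (-0.2584) = 0.7216

$0.72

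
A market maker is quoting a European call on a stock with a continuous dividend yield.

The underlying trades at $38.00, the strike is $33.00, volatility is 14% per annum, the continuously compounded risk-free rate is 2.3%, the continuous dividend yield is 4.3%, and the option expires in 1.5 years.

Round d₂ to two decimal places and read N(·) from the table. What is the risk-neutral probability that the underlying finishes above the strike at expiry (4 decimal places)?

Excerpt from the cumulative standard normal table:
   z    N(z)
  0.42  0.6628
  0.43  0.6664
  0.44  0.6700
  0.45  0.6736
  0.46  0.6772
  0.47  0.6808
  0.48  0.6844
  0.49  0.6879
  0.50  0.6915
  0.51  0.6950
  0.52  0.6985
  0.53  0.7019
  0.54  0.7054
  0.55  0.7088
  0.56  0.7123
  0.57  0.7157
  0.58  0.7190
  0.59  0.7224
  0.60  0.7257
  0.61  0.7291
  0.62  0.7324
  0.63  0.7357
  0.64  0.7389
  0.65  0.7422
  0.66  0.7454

0.7123

T = 1.5;  σ√T = 0.1715
d₁ = [ln(38/33) + (0.023 − 0.043 + ½·0.14²)·1.5] / (σ√T) = (0.1411 − 0.0153) / 0.1715 = 0.7336 ⇒ 0.73
d₂ = 0.7336 − 0.1715 = 0.5621 ⇒ 0.56
Pr(exercise) under Q = N(d₂) = 0.7123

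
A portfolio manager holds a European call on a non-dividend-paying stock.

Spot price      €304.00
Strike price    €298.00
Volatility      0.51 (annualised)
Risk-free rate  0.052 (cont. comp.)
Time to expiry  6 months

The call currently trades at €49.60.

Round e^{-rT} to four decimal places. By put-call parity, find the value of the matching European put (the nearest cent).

€35.94

exp(−rT) = exp(−0.052·0.5) = 0.9743
Put-call parity: C − P = S − K·e^(−rT) = 304 − 298·0.9743 = 304 − 290.3414 = 13.6586
P = C − (C − P) = 49.60 − (13.6586) = 35.9414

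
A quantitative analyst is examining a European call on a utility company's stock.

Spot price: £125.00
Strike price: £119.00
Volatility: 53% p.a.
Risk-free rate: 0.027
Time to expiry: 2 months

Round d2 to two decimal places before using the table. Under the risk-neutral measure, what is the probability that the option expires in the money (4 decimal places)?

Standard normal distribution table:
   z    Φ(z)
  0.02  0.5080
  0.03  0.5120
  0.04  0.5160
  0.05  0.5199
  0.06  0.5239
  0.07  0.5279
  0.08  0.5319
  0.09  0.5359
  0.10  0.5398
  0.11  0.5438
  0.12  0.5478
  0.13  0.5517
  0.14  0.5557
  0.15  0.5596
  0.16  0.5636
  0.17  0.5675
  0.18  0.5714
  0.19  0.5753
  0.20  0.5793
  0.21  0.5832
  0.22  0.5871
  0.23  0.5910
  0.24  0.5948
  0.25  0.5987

0.5557

T = 0.1667;  σ√T = 0.2164
d₁ = [ln(125/119) + (0.027 + ½·0.53²)·0.1667] / (σ√T) = (0.0492 + 0.0279) / 0.2164 = 0.3563 ⇒ 0.36
d₂ = 0.3563 − 0.2164 = 0.1400 ⇒ 0.14
Pr(exercise) under Q = N(d₂) = 0.5557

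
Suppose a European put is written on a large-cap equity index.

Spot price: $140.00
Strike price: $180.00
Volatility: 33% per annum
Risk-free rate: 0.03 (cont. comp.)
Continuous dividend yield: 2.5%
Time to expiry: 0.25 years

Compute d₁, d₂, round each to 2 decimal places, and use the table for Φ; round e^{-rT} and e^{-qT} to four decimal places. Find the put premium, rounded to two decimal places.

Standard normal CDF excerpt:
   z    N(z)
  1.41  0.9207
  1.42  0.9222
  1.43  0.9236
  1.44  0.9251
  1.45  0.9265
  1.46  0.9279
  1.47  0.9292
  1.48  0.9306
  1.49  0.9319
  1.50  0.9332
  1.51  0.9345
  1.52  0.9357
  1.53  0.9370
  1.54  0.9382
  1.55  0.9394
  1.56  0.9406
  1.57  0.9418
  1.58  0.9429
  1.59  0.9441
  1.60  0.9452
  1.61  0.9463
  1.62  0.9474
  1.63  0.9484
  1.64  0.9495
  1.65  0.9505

$40.36

T = 0.25;  σ√T = 0.1650
d₁ = [ln(140/180) + (0.03 − 0.025 + 0.33²/2)·0.25] / 0.1650 = [-0.2513 + 0.0149] / 0.1650 = -1.4330 ≈ -1.43
d₂ = d₁ − σ√T = -1.4330 − 0.1650 = -1.5980 ≈ -1.60
exp(−qT) = exp(−0.025·0.25) = 0.9938;  exp(−rT) = exp(−0.03·0.25) = 0.9925
P = 180·0.9925·N(1.60) − 140·0.9938·N(1.43) = 180·0.9925·0.9452 − 140·0.9938·0.9236 = 168.8600 − 128.5023 = 40.3577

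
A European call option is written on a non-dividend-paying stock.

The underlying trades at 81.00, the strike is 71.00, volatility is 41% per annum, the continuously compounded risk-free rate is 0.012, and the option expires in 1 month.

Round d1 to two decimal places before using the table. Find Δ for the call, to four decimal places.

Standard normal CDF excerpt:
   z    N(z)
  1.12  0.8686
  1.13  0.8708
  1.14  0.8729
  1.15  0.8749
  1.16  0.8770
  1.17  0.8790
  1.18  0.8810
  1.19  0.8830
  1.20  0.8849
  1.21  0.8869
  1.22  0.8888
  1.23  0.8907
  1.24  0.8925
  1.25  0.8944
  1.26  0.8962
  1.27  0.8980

σ√T = 0.41 × 0.2887 = 0.1184
ln(S/K) + (r + σ²/2)T = ln(81/71) + (0.012 + 0.41²/2)·0.08333 = 0.1318 + 0.0080 = 0.1398
d₁ = 0.1398 / 0.1184 = 1.1809 → 1.18
N(d₁) = N(1.18) = 0.8810
Δ_call = N(d₁) = 0.8810

0.8810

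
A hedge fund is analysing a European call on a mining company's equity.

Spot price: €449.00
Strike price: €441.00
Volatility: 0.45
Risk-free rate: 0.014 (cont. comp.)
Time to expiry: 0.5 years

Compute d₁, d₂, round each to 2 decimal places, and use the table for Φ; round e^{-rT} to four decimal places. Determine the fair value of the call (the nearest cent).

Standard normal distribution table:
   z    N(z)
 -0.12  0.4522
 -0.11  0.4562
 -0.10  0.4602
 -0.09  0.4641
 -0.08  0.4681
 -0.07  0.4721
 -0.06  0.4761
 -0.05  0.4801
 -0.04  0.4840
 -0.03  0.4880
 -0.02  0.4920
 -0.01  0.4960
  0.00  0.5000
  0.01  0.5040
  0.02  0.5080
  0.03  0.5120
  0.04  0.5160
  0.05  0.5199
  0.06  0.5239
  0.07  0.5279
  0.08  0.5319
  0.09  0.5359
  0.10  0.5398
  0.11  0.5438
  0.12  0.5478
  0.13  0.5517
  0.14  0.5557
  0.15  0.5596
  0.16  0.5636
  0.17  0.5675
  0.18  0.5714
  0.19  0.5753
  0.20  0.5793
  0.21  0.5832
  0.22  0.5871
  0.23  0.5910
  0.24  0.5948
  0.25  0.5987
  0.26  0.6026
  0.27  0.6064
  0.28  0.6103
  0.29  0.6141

T = 0.5;  σ√T = 0.3182
d₁ = [ln(449/441) + (0.014 + 0.45²/2)·0.5] / 0.3182 = [0.0180 + 0.0576] / 0.3182 = 0.2376 which rounds to 0.24
d₂ = d₁ − σ√T = 0.2376 − 0.3182 = -0.0806 which rounds to -0.08
e^(−rT) = e^(−0.014·0.5) = 0.9930
N(d₁) = N(0.24) = 0.5948;  N(d₂) = N(-0.08) = 0.4681
C = 449·0.5948 − 441·0.9930·0.4681 = 267.0652 − 204.9871 = 62.0781

€62.08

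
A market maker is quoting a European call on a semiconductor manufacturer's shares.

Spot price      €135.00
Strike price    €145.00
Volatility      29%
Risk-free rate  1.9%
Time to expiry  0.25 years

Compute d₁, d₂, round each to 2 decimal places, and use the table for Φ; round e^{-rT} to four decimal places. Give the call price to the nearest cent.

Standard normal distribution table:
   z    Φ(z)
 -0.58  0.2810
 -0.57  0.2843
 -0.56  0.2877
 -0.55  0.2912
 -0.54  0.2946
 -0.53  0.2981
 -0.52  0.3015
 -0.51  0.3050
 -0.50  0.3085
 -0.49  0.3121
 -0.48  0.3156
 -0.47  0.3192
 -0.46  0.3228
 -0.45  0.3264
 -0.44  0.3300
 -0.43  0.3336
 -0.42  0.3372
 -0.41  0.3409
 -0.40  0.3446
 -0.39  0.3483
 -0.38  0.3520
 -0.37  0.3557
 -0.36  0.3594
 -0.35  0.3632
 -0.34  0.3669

σ√T = 0.29·√0.25 = 0.1450
d₁ = [ln(135/145) + (0.019 + 0.29²/2)·0.25] / 0.1450 = [-0.0715 + 0.0153] / 0.1450 = -0.3876 ≈ -0.39
d₂ = d₁ − σ√T = -0.3876 − 0.1450 = -0.5326 ≈ -0.53
e^(−rT) = e^(−0.019·0.25) = 0.9953
N(d₁) = N(-0.39) = 0.3483;  N(d₂) = N(-0.53) = 0.2981
C = 135·0.3483 − 145·0.9953·0.2981 = 47.0205 − 43.0213 = 3.9992

€4.00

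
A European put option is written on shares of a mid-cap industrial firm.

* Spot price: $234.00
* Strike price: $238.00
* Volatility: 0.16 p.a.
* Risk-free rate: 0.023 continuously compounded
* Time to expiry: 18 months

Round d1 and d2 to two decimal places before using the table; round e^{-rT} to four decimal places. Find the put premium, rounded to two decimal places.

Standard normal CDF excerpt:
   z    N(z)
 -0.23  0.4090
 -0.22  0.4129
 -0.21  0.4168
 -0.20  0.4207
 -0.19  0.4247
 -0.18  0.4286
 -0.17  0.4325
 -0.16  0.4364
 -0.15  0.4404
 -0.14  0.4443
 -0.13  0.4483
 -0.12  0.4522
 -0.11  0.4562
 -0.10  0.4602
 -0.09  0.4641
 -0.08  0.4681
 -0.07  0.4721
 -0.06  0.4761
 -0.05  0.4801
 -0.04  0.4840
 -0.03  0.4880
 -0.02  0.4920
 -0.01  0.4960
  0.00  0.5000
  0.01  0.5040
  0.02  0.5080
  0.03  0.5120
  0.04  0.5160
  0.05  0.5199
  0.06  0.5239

$16.51

σ√T = 0.16 × 1.2247 = 0.1960
d₁ = [ln(234/238) + (0.023 + ½·0.16²)·1.5] / (σ√T) = (-0.0169 + 0.0537) / 0.1960 = 0.1875 → 0.19
d₂ = 0.1875 − 0.1960 = -0.0084 → -0.01
exp(−rT) = exp(−0.023·1.5) = 0.9661
P = 238·0.9661·N(0.01) − 234·N(-0.19) = 238·0.9661·0.5040 − 234·0.4247 = 115.8856 − 99.3798 = 16.5058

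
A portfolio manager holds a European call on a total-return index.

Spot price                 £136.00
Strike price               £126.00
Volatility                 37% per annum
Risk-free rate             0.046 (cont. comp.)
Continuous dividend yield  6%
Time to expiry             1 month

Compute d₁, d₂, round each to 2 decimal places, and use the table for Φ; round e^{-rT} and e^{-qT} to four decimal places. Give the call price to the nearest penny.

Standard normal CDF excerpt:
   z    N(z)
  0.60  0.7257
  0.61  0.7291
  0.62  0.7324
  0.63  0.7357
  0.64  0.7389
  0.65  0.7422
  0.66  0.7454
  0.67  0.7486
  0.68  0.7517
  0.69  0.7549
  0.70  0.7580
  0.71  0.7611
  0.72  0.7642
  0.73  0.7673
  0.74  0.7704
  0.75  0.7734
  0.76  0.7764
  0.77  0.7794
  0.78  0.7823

σ√T = 0.37 × 0.2887 = 0.1068
d₁ = [ln(136/126) + (0.046 − 0.06 + 0.37²/2)·0.08333] / 0.1068 = [0.0764 + 0.0045] / 0.1068 = 0.7575 → 0.76
d₂ = d₁ − σ√T = 0.7575 − 0.1068 = 0.6507 → 0.65
exp(−qT) = exp(−0.06·0.08333) = 0.9950;  exp(−rT) = exp(−0.046·0.08333) = 0.9962
N(d₁) = N(0.76) = 0.7764;  N(d₂) = N(0.65) = 0.7422
C = 136·0.9950·0.7764 − 126·0.9962·0.7422 = 105.0624 − 93.1618 = 11.9006

£11.90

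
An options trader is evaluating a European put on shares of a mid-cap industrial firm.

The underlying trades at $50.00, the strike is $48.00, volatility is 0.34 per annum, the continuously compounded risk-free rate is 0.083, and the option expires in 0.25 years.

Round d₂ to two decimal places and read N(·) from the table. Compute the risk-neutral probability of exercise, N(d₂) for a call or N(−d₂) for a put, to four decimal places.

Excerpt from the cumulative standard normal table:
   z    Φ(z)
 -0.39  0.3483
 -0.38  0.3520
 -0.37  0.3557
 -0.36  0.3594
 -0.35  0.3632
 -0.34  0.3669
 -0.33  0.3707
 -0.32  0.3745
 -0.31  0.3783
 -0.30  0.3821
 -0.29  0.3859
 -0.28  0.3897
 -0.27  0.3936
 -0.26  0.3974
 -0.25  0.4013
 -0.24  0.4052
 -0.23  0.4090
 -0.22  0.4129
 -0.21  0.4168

T = 0.25;  σ√T = 0.1700
d₁ = [ln(50/48) + (0.083 + 0.34²/2)·0.25] / 0.1700 = [0.0408 + 0.0352] / 0.1700 = 0.4472 ≈ 0.45
d₂ = d₁ − σ√T = 0.4472 − 0.1700 = 0.2772 ≈ 0.28
Risk-neutral Pr[S_T < K] = N(−d₂) = N(-0.28) = 0.3897

0.3897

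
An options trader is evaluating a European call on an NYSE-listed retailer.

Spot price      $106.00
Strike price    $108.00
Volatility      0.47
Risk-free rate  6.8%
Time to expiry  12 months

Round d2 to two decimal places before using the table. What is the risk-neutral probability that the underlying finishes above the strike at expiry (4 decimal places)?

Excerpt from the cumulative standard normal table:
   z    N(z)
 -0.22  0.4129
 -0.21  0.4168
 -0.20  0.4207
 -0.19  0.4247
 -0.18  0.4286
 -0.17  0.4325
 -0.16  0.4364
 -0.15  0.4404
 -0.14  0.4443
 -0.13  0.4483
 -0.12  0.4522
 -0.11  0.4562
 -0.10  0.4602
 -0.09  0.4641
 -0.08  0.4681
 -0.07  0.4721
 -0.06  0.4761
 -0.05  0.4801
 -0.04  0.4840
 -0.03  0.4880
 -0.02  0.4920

T = 1;  σ√T = 0.4700
d₁ = [ln(106/108) + (0.068 + 0.47²/2)·1] / 0.4700 = [-0.0187 + 0.1784] / 0.4700 = 0.3399 ≈ 0.34
d₂ = d₁ − σ√T = 0.3399 − 0.4700 = -0.1301 ≈ -0.13
Risk-neutral Pr[S_T > K] = N(d₂) = N(-0.13) = 0.4483

0.4483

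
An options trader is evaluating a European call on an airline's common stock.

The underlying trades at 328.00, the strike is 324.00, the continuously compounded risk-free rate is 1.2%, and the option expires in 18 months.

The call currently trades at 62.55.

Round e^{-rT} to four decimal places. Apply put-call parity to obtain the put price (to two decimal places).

52.78

e^(−rT) = e^(−0.012·1.5) = 0.9822
Put-call parity: C − P = S − K·e^(−rT) = 328 − 324·0.9822 = 328 − 318.2328 = 9.7672
P = C − (C − P) = 62.55 − (9.7672) = 52.7828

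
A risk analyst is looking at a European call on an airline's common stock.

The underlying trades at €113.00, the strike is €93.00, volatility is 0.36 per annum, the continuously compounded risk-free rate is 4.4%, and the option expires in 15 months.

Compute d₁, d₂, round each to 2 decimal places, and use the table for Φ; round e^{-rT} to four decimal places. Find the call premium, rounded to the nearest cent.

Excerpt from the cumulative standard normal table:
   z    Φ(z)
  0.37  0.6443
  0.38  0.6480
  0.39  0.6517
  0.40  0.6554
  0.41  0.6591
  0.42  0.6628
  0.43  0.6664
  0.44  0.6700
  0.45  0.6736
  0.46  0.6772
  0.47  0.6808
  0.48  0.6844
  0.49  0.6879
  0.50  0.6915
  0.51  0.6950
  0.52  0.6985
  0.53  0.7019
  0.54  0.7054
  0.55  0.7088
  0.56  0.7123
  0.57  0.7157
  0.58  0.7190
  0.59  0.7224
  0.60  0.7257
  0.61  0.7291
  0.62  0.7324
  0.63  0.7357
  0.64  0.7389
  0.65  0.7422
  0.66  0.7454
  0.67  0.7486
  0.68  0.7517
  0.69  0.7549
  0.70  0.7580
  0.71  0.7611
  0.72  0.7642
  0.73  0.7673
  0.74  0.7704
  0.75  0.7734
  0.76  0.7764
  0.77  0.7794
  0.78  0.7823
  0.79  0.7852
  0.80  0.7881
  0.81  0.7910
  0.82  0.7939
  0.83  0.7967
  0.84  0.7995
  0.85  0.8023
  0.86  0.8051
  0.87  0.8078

σ√T = 0.36 × 1.1180 = 0.4025
d₁ = [ln(113/93) + (0.044 + ½·0.36²)·1.25] / (σ√T) = (0.1948 + 0.1360) / 0.4025 = 0.8219 → 0.82
d₂ = 0.8219 − 0.4025 = 0.4194 → 0.42
exp(−rT) = exp(−0.044·1.25) = 0.9465
N(d₁) = N(0.82) = 0.7939;  N(d₂) = N(0.42) = 0.6628
C = 113·0.7939 − 93·0.9465·0.6628 = 89.7107 − 58.3426 = 31.3681

€31.37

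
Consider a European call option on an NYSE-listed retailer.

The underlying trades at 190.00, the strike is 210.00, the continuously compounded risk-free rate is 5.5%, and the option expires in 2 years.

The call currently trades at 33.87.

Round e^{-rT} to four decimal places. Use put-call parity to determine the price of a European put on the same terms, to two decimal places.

e^(−rT) = e^(−0.055·2) = 0.8958
Put-call parity: C − P = S − K·e^(−rT) = 190 − 210·0.8958 = 190 − 188.1180 = 1.8820
P = C − (C − P) = 33.87 − (1.8820) = 31.9880

31.99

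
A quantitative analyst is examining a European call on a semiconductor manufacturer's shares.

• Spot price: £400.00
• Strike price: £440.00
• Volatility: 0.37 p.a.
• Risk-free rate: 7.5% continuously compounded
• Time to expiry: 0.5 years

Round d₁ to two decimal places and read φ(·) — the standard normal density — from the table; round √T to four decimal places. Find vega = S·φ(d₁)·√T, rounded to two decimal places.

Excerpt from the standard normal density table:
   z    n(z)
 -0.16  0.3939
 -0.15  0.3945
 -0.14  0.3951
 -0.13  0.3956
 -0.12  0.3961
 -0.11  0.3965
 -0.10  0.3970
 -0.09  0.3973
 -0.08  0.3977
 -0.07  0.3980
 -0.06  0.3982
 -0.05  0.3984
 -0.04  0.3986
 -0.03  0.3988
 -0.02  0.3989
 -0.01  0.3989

σ√T = 0.37·√0.5 = 0.2616
d₁ = [ln(400/440) + (0.075 + 0.37²/2)·0.5] / 0.2616 = [-0.0953 + 0.0717] / 0.2616 = -0.0901 ≈ -0.09
√T = √0.5 = 0.7071
φ(d₁) = φ(-0.09) = 0.3973
vega = S·φ(d₁)·√T = 400·0.3973·0.7071 = 112.3723

112.37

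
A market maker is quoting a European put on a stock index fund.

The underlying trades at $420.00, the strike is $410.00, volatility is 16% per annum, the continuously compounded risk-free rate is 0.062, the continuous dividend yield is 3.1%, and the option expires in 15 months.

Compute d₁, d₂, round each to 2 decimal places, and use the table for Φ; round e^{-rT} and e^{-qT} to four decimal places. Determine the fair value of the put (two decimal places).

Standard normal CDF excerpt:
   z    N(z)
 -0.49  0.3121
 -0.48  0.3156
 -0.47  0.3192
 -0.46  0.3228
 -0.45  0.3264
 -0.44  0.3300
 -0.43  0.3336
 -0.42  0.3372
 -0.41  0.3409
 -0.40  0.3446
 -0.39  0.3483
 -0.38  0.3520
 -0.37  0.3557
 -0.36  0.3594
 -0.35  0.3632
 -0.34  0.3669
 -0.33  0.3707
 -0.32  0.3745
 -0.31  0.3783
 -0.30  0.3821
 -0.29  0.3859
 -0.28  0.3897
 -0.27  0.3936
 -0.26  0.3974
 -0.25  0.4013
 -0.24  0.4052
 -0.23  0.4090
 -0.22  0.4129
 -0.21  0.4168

$17.45

σ√T = 0.16 × 1.1180 = 0.1789
d₁ = [ln(420/410) + (0.062 − 0.031 + 0.16²/2)·1.25] / 0.1789 = [0.0241 + 0.0548] / 0.1789 = 0.4408 which rounds to 0.44
d₂ = d₁ − σ√T = 0.4408 − 0.1789 = 0.2619 which rounds to 0.26
e^(−qT) = e^(−0.031·1.25) = 0.9620;  e^(−rT) = e^(−0.062·1.25) = 0.9254
N(−d₂) = N(-0.26) = 0.3974;  N(−d₁) = N(-0.44) = 0.3300
P = 410·0.9254·0.3974 − 420·0.9620·0.3300 = 150.7791 − 133.3332 = 17.4459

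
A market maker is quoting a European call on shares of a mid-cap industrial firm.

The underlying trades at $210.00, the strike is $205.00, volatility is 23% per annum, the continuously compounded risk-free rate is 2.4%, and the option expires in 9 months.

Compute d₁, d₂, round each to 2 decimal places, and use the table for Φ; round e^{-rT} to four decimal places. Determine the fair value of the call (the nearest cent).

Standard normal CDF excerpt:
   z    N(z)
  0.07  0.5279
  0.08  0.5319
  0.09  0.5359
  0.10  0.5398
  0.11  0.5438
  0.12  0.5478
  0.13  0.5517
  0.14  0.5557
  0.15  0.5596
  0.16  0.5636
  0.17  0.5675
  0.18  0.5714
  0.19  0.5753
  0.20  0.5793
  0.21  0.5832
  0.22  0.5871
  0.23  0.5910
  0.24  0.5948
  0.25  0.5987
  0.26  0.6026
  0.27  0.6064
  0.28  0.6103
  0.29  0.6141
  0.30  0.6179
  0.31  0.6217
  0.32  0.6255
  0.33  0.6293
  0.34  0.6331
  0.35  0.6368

σ√T = 0.23·√0.75 = 0.1992
d₁ = [ln(210/205) + (0.024 + ½·0.23²)·0.75] / (σ√T) = (0.0241 + 0.0378) / 0.1992 = 0.3109 which rounds to 0.31
d₂ = 0.3109 − 0.1992 = 0.1118 which rounds to 0.11
e^(−rT) = e^(−0.024·0.75) = 0.9822
C = 210·N(0.31) − 205·0.9822·N(0.11) = 210·0.6217 − 205·0.9822·0.5438 = 130.5570 − 109.4947 = 21.0623

$21.06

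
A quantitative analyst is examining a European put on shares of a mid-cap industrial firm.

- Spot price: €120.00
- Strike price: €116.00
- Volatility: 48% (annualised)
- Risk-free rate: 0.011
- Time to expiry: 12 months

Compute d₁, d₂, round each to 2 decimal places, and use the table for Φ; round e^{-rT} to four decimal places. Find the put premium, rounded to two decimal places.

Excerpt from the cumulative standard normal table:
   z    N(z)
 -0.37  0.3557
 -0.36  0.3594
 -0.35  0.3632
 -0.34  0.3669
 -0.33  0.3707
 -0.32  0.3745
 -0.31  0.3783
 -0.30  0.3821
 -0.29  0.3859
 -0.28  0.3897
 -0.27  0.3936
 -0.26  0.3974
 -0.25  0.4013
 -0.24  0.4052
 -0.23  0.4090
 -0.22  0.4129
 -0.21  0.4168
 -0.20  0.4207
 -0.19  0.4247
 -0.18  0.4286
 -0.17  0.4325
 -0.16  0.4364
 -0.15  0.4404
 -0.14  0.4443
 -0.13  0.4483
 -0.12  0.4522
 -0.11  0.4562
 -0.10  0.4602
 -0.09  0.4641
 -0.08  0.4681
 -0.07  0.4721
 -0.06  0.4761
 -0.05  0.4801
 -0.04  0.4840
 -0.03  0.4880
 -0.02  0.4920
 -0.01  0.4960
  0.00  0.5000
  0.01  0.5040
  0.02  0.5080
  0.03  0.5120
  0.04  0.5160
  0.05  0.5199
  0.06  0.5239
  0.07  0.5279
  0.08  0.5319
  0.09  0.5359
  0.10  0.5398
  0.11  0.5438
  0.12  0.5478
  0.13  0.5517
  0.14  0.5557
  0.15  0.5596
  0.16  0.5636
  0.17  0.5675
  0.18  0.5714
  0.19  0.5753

€19.72

σ√T = 0.48·√1 = 0.4800
ln(S/K) + (r + σ²/2)T = ln(120/116) + (0.011 + 0.48²/2)·1 = 0.0339 + 0.1262 = 0.1601
d₁ = 0.1601 / 0.4800 = 0.3335 ⇒ 0.33
d₂ = d₁ − σ√T = 0.3335 − 0.4800 = -0.1465 ⇒ -0.15
exp(−rT) = exp(−0.011·1) = 0.9891
N(−d₂) = N(0.15) = 0.5596;  N(−d₁) = N(-0.33) = 0.3707
P = 116·0.9891·0.5596 − 120·0.3707 = 64.2060 − 44.4840 = 19.7220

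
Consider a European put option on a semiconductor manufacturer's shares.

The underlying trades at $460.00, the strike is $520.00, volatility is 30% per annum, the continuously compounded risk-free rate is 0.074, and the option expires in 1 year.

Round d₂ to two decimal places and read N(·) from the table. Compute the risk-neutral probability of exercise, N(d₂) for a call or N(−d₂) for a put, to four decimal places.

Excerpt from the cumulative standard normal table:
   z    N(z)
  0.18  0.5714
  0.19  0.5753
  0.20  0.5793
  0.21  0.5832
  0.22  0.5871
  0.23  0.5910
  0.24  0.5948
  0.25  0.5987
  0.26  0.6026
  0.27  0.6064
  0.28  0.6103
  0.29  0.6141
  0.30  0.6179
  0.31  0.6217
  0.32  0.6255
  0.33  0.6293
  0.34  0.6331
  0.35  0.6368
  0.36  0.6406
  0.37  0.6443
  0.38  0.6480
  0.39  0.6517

0.6217

σ√T = 0.3 × 1.0000 = 0.3000
d₁ = [ln(460/520) + (0.074 + ½·0.3²)·1] / (σ√T) = (-0.1226 + 0.1190) / 0.3000 = -0.0120 ⇒ -0.01
d₂ = -0.0120 − 0.3000 = -0.3120 ⇒ -0.31
Pr(exercise) under Q = N(−d₂) = N(0.31) = 0.6217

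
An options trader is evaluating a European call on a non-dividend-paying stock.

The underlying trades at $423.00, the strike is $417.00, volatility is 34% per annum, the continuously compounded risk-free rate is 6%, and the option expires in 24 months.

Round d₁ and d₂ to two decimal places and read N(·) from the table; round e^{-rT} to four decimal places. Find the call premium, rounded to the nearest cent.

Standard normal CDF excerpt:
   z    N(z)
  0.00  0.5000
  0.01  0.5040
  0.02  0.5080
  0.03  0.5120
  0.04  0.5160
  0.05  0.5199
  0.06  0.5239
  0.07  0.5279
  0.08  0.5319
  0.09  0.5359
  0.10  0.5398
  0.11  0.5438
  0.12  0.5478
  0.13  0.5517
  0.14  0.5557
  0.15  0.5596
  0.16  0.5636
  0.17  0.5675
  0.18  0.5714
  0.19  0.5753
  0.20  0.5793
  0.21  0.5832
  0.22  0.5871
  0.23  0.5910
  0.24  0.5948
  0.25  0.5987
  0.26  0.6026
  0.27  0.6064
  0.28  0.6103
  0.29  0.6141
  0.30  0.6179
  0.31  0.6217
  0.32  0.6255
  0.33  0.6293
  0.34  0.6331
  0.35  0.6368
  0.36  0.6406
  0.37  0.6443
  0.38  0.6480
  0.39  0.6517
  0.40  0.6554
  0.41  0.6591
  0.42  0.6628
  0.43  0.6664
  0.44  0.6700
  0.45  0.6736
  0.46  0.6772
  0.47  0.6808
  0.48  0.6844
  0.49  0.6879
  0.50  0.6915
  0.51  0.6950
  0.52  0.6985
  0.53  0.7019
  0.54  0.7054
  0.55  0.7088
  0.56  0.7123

T = 2;  σ√T = 0.4808
ln(S/K) + (r + σ²/2)T = ln(423/417) + (0.06 + 0.34²/2)·2 = 0.0143 + 0.2356 = 0.2499
d₁ = 0.2499 / 0.4808 = 0.5197 ≈ 0.52
d₂ = d₁ − σ√T = 0.5197 − 0.4808 = 0.0389 ≈ 0.04
exp(−rT) = exp(−0.06·2) = 0.8869
C = 423·N(0.52) − 417·0.8869·N(0.04) = 423·0.6985 − 417·0.8869·0.5160 = 295.4655 − 190.8360 = 104.6295

$104.63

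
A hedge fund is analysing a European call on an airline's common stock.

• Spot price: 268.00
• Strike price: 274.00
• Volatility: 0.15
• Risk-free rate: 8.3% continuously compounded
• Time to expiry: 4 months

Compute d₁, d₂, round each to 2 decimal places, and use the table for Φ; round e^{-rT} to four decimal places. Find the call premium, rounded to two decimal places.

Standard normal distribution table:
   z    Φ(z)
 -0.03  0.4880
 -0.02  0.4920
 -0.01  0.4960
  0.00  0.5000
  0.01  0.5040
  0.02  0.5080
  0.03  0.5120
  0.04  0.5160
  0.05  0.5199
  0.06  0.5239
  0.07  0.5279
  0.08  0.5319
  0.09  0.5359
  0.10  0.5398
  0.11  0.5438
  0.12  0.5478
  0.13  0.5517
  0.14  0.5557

T = 0.3333;  σ√T = 0.0866
d₁ = [ln(268/274) + (0.083 + 0.15²/2)·0.3333] / 0.0866 = [-0.0221 + 0.0314] / 0.0866 = 0.1071 ⇒ 0.11
d₂ = d₁ − σ√T = 0.1071 − 0.0866 = 0.0205 ⇒ 0.02
e^(−rT) = e^(−0.083·0.3333) = 0.9727
N(d₁) = N(0.11) = 0.5438;  N(d₂) = N(0.02) = 0.5080
C = 268·0.5438 − 274·0.9727·0.5080 = 145.7384 − 135.3921 = 10.3463

10.35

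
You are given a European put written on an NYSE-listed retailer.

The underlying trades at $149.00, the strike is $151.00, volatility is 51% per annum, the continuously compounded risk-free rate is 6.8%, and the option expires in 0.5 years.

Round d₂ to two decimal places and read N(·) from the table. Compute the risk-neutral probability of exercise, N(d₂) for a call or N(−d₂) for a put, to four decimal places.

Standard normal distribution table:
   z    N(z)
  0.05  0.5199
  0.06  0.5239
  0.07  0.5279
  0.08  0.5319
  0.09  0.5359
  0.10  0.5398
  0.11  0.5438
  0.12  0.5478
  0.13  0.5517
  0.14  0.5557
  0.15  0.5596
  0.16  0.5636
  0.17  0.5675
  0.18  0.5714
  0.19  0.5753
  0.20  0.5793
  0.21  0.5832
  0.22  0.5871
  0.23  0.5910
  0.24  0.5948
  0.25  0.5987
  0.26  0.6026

σ√T = 0.51 × 0.7071 = 0.3606
d₁ = [ln(149/151) + (0.068 + 0.51²/2)·0.5] / 0.3606 = [-0.0133 + 0.0990] / 0.3606 = 0.2376 which rounds to 0.24
d₂ = d₁ − σ√T = 0.2376 − 0.3606 = -0.1230 which rounds to -0.12
Pr(exercise) under Q = N(−d₂) = N(0.12) = 0.5478

0.5478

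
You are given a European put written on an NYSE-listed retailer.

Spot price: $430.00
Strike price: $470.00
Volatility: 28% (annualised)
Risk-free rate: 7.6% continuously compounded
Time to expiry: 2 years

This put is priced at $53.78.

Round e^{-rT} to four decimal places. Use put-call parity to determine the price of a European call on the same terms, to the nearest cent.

$80.05

e^(−rT) = e^(−0.076·2) = 0.8590
Put-call parity: C − P = S − K·e^(−rT) = 430 − 470·0.8590 = 430 − 403.7300 = 26.2700
C = P + (C − P) = 53.78 + (26.2700) = 80.0500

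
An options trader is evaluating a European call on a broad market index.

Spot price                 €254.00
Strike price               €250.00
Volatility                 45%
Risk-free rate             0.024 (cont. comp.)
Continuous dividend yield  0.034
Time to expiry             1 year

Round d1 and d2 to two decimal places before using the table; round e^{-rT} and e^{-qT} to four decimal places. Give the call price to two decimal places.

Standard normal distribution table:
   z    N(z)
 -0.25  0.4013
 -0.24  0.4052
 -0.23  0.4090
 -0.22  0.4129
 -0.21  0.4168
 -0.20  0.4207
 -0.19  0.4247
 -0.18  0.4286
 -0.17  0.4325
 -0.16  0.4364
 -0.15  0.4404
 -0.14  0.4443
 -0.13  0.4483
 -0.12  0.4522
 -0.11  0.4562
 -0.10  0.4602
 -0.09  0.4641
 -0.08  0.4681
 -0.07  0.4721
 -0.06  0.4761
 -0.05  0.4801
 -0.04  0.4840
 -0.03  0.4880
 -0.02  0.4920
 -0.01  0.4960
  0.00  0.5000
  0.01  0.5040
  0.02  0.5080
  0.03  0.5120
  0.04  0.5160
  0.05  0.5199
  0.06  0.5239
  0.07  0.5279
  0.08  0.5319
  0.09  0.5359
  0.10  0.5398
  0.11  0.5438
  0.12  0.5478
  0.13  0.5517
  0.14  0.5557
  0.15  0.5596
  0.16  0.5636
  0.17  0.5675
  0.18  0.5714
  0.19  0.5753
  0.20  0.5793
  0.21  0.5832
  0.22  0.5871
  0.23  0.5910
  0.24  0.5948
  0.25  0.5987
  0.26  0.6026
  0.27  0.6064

T = 1;  σ√T = 0.4500
d₁ = [ln(254/250) + (0.024 − 0.034 + 0.45²/2)·1] / 0.4500 = [0.0159 + 0.0912] / 0.4500 = 0.2381 ≈ 0.24
d₂ = d₁ − σ√T = 0.2381 − 0.4500 = -0.2119 ≈ -0.21
exp(−qT) = exp(−0.034·1) = 0.9666;  exp(−rT) = exp(−0.024·1) = 0.9763
N(d₁) = N(0.24) = 0.5948;  N(d₂) = N(-0.21) = 0.4168
C = 254·0.9666·0.5948 − 250·0.9763·0.4168 = 146.0332 − 101.7305 = 44.3027

€44.30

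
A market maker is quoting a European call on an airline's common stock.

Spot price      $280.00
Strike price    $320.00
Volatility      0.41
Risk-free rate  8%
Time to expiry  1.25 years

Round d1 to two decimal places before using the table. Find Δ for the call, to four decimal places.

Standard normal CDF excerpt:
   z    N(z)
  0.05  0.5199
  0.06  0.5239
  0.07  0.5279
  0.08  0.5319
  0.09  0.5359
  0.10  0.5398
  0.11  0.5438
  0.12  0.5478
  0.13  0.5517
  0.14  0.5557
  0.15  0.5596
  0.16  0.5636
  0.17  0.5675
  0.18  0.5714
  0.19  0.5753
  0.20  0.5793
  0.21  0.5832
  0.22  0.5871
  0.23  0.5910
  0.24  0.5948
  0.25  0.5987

0.5636

σ√T = 0.41·√1.25 = 0.4584
d₁ = [ln(280/320) + (0.08 + ½·0.41²)·1.25] / (σ√T) = (-0.1335 + 0.2051) / 0.4584 = 0.1560 ≈ 0.16
N(d₁) = N(0.16) = 0.5636
Δ_call = N(d₁) = 0.5636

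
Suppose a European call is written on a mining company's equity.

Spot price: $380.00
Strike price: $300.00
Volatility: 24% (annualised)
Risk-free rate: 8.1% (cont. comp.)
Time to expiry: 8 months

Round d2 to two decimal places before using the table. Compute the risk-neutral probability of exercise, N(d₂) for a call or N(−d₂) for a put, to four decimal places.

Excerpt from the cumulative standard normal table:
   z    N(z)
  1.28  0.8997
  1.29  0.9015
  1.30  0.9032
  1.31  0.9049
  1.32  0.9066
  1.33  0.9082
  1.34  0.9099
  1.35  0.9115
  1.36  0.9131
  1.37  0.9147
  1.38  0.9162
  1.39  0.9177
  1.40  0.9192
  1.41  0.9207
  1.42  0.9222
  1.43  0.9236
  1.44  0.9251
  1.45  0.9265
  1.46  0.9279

0.9162

T = 0.6667;  σ√T = 0.1960
d₁ = [ln(380/300) + (0.081 + 0.24²/2)·0.6667] / 0.1960 = [0.2364 + 0.0732] / 0.1960 = 1.5799 which rounds to 1.58
d₂ = d₁ − σ√T = 1.5799 − 0.1960 = 1.3839 which rounds to 1.38
Risk-neutral Pr[S_T > K] = N(d₂) = N(1.38) = 0.9162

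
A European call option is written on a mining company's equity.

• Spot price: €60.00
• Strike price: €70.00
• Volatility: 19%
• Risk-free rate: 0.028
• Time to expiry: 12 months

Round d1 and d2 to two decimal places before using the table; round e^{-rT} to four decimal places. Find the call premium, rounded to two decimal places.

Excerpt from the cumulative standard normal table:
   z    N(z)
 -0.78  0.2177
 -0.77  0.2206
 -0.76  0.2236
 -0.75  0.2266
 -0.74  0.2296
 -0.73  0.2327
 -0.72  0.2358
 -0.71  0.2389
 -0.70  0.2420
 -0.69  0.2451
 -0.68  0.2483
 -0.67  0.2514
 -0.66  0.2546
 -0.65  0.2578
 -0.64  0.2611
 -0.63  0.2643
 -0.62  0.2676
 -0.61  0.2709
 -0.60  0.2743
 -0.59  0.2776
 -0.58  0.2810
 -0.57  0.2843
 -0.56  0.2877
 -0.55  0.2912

T = 1;  σ√T = 0.1900
d₁ = [ln(60/70) + (0.028 + 0.19²/2)·1] / 0.1900 = [-0.1542 + 0.0461] / 0.1900 = -0.5690 ⇒ -0.57
d₂ = d₁ − σ√T = -0.5690 − 0.1900 = -0.7590 ⇒ -0.76
e^(−rT) = e^(−0.028·1) = 0.9724
N(d₁) = N(-0.57) = 0.2843;  N(d₂) = N(-0.76) = 0.2236
C = 60·0.2843 − 70·0.9724·0.2236 = 17.0580 − 15.2200 = 1.8380

€1.84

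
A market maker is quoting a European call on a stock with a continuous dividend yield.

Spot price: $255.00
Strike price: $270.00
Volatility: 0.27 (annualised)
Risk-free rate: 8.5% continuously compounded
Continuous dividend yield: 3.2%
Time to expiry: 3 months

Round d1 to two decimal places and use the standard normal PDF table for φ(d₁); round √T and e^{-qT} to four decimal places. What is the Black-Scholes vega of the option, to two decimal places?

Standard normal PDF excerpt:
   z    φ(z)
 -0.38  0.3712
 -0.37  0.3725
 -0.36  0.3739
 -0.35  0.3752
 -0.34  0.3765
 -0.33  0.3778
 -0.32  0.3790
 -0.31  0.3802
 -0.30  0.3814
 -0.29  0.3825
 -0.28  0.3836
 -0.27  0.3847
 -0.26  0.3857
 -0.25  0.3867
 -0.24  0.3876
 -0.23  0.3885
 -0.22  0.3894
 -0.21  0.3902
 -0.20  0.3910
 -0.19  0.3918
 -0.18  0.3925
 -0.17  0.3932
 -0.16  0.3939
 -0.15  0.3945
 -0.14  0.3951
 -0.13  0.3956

T = 0.25;  σ√T = 0.1350
ln(S/K) + (r − q + σ²/2)T = ln(255/270) + (0.085 − 0.032 + 0.27²/2)·0.25 = -0.0572 + 0.0224 = -0.0348
d₁ = -0.0348 / 0.1350 = -0.2577 → -0.26
√T = √0.25 = 0.5000
φ(d₁) = φ(-0.26) = 0.3857
exp(−qT) = exp(−0.032·0.25) = 0.9920
vega = S·exp(−qT)·φ(d₁)·√T = 255·0.9920·0.3857·0.5000 = 48.7833

48.78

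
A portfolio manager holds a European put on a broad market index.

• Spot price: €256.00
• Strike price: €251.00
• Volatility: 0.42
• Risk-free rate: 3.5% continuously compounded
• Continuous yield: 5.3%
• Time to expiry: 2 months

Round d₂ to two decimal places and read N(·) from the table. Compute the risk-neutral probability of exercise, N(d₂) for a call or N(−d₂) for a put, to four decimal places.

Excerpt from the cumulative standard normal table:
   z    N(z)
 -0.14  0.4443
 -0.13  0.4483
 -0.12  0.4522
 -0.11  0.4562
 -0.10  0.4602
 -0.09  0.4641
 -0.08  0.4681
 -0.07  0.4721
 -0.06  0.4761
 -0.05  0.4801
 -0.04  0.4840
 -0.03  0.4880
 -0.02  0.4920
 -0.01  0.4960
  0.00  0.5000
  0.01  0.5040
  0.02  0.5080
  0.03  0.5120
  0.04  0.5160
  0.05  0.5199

0.4960

σ√T = 0.42 × 0.4082 = 0.1715
d₁ = [ln(256/251) + (0.035 − 0.053 + 0.42²/2)·0.1667] / 0.1715 = [0.0197 + 0.0117] / 0.1715 = 0.1833 → 0.18
d₂ = d₁ − σ√T = 0.1833 − 0.1715 = 0.0118 → 0.01
Risk-neutral Pr[S_T < K] = N(−d₂) = N(-0.01) = 0.4960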